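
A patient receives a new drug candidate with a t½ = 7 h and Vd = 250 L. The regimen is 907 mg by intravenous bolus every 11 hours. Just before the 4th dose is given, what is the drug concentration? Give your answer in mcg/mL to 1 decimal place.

f = (1/2)^(τ/t½) = (1/2)^(11/7) ≈ 0.3365.
C₀ = D/Vd = 907/250 ≈ 3.628 mcg/mL.
Before the 4th dose, 3 doses have been given. Superposition: Cmin = C₀·(f + f² + … + f^3).
≈ 3.628 × (0.3365 + 0.1132 + 0.0381) ≈ 3.628 × 0.4878 ≈ 1.770 mcg/mL.

1.8 mcg/mL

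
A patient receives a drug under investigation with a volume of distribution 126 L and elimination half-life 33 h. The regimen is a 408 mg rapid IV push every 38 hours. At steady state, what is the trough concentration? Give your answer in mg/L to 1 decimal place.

2.7 mg/L

k = ln2/t½ = ln2/33 ≈ 0.021004 h⁻¹; fraction remaining f = e^(−kτ) = e^(−0.021004×38) ≈ 0.4502.
Single-dose peak C₀ = D/Vd = 408/126 ≈ 3.238 mg/L.
Steady-state trough Cmin,ss = C₀·f/(1−f) ≈ 3.238 × 0.4502/0.5498 ≈ 2.651 mg/L.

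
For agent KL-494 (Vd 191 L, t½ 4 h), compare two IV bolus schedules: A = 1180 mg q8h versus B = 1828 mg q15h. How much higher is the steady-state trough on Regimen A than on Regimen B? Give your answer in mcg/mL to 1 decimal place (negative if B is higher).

Regimen A: f = (1/2)^(8/4) ≈ 0.2500; Cmin,ss = (1180/191)·f/(1−f) ≈ 2.059 mcg/mL.
Regimen B: f = (1/2)^(15/4) ≈ 0.0743; Cmin,ss = (1828/191)·f/(1−f) ≈ 0.768 mcg/mL.
Difference ≈ 2.059 − 0.768 ≈ 1.291 mcg/mL.

1.3 mcg/mL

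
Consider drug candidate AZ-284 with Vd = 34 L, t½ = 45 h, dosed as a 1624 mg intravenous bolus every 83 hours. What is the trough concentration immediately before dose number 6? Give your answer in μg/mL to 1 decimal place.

18.4 μg/mL

f = (1/2)^(τ/t½) = (1/2)^(83/45) ≈ 0.2785.
C₀ = D/Vd = 1624/34 ≈ 47.765 μg/mL.
Before the 6th dose, 5 doses have been given. Superposition: Cmin = C₀·(f + f² + … + f^5).
≈ 47.765 × (0.2785 + 0.0776 + 0.0216 + 0.0060 + 0.0017) ≈ 47.765 × 0.3854 ≈ 18.409 μg/mL.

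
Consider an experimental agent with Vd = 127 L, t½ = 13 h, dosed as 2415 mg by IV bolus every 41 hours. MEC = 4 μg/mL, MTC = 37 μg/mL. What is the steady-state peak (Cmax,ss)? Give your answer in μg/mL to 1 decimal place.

21.4 μg/mL

τ/t½ = 41/13 ≈ 3.1538, so fraction remaining f = (1/2)^(41/13) ≈ 0.1124.
At steady state, accumulation factor R = 1/(1 − e^(−kτ)) ≈ 1.1266.
Single-dose peak C₀ = D/Vd = 2415/127 ≈ 19.016 μg/mL.
Steady-state peak Cmax,ss = C₀·R ≈ 19.016 × 1.1266 ≈ 21.423 μg/mL.
Peak 21.4 μg/mL vs MTC 37 μg/mL: below toxic threshold.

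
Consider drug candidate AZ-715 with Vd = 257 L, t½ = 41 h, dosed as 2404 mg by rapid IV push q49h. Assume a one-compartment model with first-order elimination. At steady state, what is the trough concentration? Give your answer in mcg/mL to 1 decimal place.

τ/t½ = 49/41 ≈ 1.1951, so fraction remaining f = (1/2)^(49/41) ≈ 0.4367.
Accumulation ratio R = 1/(1 − f) ≈ 1/0.5633 ≈ 1.7753.
Each bolus raises the concentration by D/Vd = 2404/257 ≈ 9.354 mcg/mL.
Cmax,ss = C₀/(1 − f) ≈ 9.354/0.5633 ≈ 16.606 mcg/mL.
Steady-state trough Cmin,ss = Cmax,ss·f ≈ 16.606 × 0.4367 ≈ 7.252 mcg/mL.

7.3 mcg/mL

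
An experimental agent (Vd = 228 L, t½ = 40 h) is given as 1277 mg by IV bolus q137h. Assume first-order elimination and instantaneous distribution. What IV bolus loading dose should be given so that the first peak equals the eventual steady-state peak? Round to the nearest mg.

f = (1/2)^(137/40) ≈ 0.093105; accumulation ratio R = 1/(1−f) ≈ 1.10266.
Loading dose to hit Cmax,ss on first dose: D_load = D_maint·R ≈ 1277 × 1.10266 ≈ 1408.10 mg.

1408 mg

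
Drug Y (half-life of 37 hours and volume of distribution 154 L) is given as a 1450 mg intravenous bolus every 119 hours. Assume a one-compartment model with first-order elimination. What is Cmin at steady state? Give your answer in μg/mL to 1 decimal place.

k = ln2/t½ = ln2/37 ≈ 0.018734 h⁻¹; fraction remaining f = e^(−kτ) = e^(−0.018734×119) ≈ 0.1076.
Each bolus raises the concentration by D/Vd = 1450/154 ≈ 9.416 μg/mL.
Steady-state trough Cmin,ss = C₀·f/(1−f) ≈ 9.416 × 0.1076/0.8924 ≈ 1.135 μg/mL.

1.1 μg/mL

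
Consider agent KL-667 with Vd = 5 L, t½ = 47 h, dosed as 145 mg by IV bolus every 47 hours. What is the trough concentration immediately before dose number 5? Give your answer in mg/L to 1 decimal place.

27.2 mg/L

f = (1/2)^(τ/t½) = (1/2)^(47/47) ≈ 0.5000.
C₀ = D/Vd = 145/5 ≈ 29.000 mg/L.
Before the 5th dose, 4 doses have been given. Superposition: Cmin = C₀·(f + f² + … + f^4).
≈ 29.000 × (0.5000 + 0.2500 + 0.1250 + 0.0625) ≈ 29.000 × 0.9375 ≈ 27.188 mg/L.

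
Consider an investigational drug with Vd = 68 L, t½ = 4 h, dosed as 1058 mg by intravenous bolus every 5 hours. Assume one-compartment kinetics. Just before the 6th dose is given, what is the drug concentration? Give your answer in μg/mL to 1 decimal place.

11.1 μg/mL

f = (1/2)^(τ/t½) = (1/2)^(5/4) ≈ 0.4204.
C₀ = D/Vd = 1058/68 ≈ 15.559 μg/mL.
Before the 6th dose, 5 doses have been given. Superposition: Cmin = C₀·(f + f² + … + f^5).
≈ 15.559 × (0.4204 + 0.1767 + 0.0743 + 0.0312 + 0.0131) ≈ 15.559 × 0.7157 ≈ 11.136 μg/mL.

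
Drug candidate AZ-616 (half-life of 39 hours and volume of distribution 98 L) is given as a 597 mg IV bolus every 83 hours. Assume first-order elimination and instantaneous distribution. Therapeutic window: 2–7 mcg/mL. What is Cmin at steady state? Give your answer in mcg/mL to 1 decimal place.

1.8 mcg/mL

Over one 83-h interval, 83/39 ≈ 2.1282 half-lives elapse, leaving f ≈ 0.2287 of each dose.
Accumulation ratio R = 1/(1 − f) ≈ 1/0.7713 ≈ 1.2965.
Each bolus raises the concentration by D/Vd = 597/98 ≈ 6.092 mcg/mL.
Cmax,ss = C₀/(1 − f) ≈ 6.092/0.7713 ≈ 7.898 mcg/mL.
One interval later, Cmin,ss = Cmax,ss·e^(−kτ) ≈ 7.898 × 0.2287 ≈ 1.806 mcg/mL.
Trough 1.8 mcg/mL vs MEC 2 mcg/mL: subtherapeutic.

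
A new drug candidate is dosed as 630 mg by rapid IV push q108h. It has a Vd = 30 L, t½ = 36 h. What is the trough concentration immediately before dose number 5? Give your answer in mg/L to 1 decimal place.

f = (1/2)^(τ/t½) = (1/2)^(108/36) ≈ 0.1250.
C₀ = D/Vd = 630/30 ≈ 21.000 mg/L.
Before the 5th dose, 4 doses have been given. Superposition: Cmin = C₀·(f + f² + … + f^4).
≈ 21.000 × (0.1250 + 0.0156 + 0.0020 + 0.0002) ≈ 21.000 × 0.1428 ≈ 2.999 mg/L.

3.0 mg/L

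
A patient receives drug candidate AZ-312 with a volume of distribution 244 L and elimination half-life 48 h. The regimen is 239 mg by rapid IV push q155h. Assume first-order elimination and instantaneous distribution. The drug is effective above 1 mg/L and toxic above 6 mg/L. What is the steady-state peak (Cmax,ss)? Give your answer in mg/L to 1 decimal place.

1.1 mg/L

k = ln2/t½ = ln2/48 ≈ 0.014441 h⁻¹; fraction remaining f = e^(−kτ) = e^(−0.014441×155) ≈ 0.1066.
Accumulation ratio R = 1/(1 − f) ≈ 1/0.8934 ≈ 1.1193.
Each bolus raises the concentration by D/Vd = 239/244 ≈ 0.980 mg/L.
Steady-state peak Cmax,ss = C₀·R ≈ 0.980 × 1.1193 ≈ 1.097 mg/L.
Peak 1.1 mg/L vs MTC 6 mg/L: below toxic threshold.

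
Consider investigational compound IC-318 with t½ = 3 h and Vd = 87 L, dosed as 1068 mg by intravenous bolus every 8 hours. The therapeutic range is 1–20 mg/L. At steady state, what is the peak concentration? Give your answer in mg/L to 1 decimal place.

14.6 mg/L

k = ln2/t½ = ln2/3 ≈ 0.231049 h⁻¹; fraction remaining f = e^(−kτ) = e^(−0.231049×8) ≈ 0.1575.
Accumulation ratio R = 1/(1 − f) ≈ 1/0.8425 ≈ 1.1869.
Single-dose peak C₀ = D/Vd = 1068/87 ≈ 12.276 mg/L.
Steady-state peak Cmax,ss = C₀·R ≈ 12.276 × 1.1869 ≈ 14.570 mg/L.
Peak 14.6 mg/L vs MTC 20 mg/L: below toxic threshold.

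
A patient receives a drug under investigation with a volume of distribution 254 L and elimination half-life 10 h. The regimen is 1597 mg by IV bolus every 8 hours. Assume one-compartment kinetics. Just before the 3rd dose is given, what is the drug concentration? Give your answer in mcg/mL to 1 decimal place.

5.7 mcg/mL

f = (1/2)^(τ/t½) = (1/2)^(8/10) ≈ 0.5743.
C₀ = D/Vd = 1597/254 ≈ 6.287 mcg/mL.
Before the 3rd dose, 2 doses have been given. Superposition: Cmin = C₀·(f + f²).
≈ 6.287 × (0.5743 + 0.3298) ≈ 6.287 × 0.9041 ≈ 5.684 mcg/mL.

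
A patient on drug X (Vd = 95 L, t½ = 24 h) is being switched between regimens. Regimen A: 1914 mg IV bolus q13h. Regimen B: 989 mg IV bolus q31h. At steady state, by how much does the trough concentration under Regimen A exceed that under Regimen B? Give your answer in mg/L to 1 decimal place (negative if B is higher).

37.0 mg/L

Regimen A: f = (1/2)^(13/24) ≈ 0.6870; Cmin,ss = (1914/95)·f/(1−f) ≈ 44.221 mg/L.
Regimen B: f = (1/2)^(31/24) ≈ 0.4085; Cmin,ss = (989/95)·f/(1−f) ≈ 7.190 mg/L.
Difference ≈ 44.221 − 7.190 ≈ 37.031 mg/L.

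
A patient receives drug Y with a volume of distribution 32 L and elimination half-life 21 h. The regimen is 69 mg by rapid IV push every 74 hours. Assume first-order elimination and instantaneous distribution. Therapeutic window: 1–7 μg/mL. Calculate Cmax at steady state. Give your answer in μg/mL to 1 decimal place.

Over one 74-h interval, 74/21 ≈ 3.5238 half-lives elapse, leaving f ≈ 0.0869 of each dose.
Accumulation ratio R = 1/(1 − f) ≈ 1/0.9131 ≈ 1.0952.
Single-dose peak C₀ = D/Vd = 69/32 ≈ 2.156 μg/mL.
Steady-state peak Cmax,ss = C₀·R ≈ 2.156 × 1.0952 ≈ 2.361 μg/mL.
Peak 2.4 μg/mL vs MTC 7 μg/mL: below toxic threshold.

2.4 μg/mL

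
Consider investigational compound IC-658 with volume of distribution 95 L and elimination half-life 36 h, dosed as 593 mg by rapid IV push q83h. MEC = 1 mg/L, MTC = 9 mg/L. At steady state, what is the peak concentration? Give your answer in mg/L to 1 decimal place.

7.8 mg/L

k = ln2/t½ = ln2/36 ≈ 0.019254 h⁻¹; fraction remaining f = e^(−kτ) = e^(−0.019254×83) ≈ 0.2023.
At steady state, accumulation factor R = 1/(1 − e^(−kτ)) ≈ 1.2536.
Single-dose peak C₀ = D/Vd = 593/95 ≈ 6.242 mg/L.
Steady-state peak Cmax,ss = C₀·R ≈ 6.242 × 1.2536 ≈ 7.825 mg/L.
Peak 7.8 mg/L vs MTC 9 mg/L: below toxic threshold.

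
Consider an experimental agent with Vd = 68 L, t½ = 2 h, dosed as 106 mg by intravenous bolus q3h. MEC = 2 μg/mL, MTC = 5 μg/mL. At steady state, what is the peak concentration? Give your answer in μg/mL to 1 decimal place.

Over one 3-h interval, 3/2 ≈ 1.5 half-lives elapse, leaving f ≈ 0.3536 of each dose.
Accumulation ratio R = 1/(1 − f) ≈ 1/0.6464 ≈ 1.5470.
Single-dose peak C₀ = D/Vd = 106/68 ≈ 1.559 μg/mL.
Cmax,ss = C₀/(1 − f) ≈ 1.559/0.6464 ≈ 2.412 μg/mL.
Peak 2.4 μg/mL vs MTC 5 μg/mL: below toxic threshold.

2.4 μg/mL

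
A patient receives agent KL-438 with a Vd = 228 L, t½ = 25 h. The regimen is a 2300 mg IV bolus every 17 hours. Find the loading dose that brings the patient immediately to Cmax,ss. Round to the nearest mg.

6120 mg

f = (1/2)^(17/25) ≈ 0.624165; accumulation ratio R = 1/(1−f) ≈ 2.66074.
Loading dose to hit Cmax,ss on first dose: D_load = D_maint·R ≈ 2300 × 2.66074 ≈ 6119.70 mg.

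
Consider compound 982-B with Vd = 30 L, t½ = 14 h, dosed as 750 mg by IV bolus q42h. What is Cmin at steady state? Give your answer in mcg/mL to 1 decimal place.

3.6 mcg/mL

τ = 42 h = 3 half-lives, so f = (1/2)^3 = 0.125.
Accumulation ratio R = 1/(1 − f) = 1/0.875 = 8/7.
Single-dose peak C₀ = D/Vd = 750/30 = 25 mcg/mL.
Steady-state peak Cmax,ss = C₀·R = 25 × 8/7 ≈ 28.571 mcg/mL.
Steady-state trough Cmin,ss = Cmax,ss·f ≈ 28.571 × 0.125 ≈ 3.571 mcg/mL.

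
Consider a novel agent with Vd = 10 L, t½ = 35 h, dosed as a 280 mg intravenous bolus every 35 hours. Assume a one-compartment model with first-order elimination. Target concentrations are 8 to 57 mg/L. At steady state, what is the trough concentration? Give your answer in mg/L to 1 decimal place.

28.0 mg/L

τ = 35 h = 1 half-life, so f = (1/2)^1 = 0.5.
At steady state, R = 1/(1 − 0.5) = 2/1.
Single-dose peak C₀ = D/Vd = 280/10 = 28 mg/L.
Steady-state peak Cmax,ss = C₀·R = 28 × 2/1 ≈ 56.000 mg/L.
Steady-state trough Cmin,ss = Cmax,ss·f ≈ 56.000 × 0.5 ≈ 28.000 mg/L.
Trough 28.0 mg/L vs MEC 8 mg/L: adequate.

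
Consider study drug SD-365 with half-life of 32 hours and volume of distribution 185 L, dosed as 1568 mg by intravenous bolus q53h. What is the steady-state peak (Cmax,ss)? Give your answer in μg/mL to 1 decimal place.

12.4 μg/mL

τ/t½ = 53/32 ≈ 1.6562, so fraction remaining f = (1/2)^(53/32) ≈ 0.3173.
Accumulation ratio R = 1/(1 − f) ≈ 1/0.6827 ≈ 1.4648.
Single-dose peak C₀ = D/Vd = 1568/185 ≈ 8.476 μg/mL.
Cmax,ss = C₀/(1 − f) ≈ 8.476/0.6827 ≈ 12.415 μg/mL.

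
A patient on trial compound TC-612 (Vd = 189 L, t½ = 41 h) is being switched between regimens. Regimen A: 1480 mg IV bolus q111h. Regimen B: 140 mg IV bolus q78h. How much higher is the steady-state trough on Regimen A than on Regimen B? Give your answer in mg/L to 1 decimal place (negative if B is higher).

1.1 mg/L

Regimen A: f = (1/2)^(111/41) ≈ 0.1531; Cmin,ss = (1480/189)·f/(1−f) ≈ 1.416 mg/L.
Regimen B: f = (1/2)^(78/41) ≈ 0.2675; Cmin,ss = (140/189)·f/(1−f) ≈ 0.271 mg/L.
Difference ≈ 1.416 − 0.271 ≈ 1.145 mg/L.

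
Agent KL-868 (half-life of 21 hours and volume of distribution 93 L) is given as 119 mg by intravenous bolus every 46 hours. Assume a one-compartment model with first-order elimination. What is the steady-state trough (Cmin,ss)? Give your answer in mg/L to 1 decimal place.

Over one 46-h interval, 46/21 ≈ 2.1905 half-lives elapse, leaving f ≈ 0.2191 of each dose.
Accumulation ratio R = 1/(1 − f) ≈ 1/0.7809 ≈ 1.2806.
Single-dose peak C₀ = D/Vd = 119/93 ≈ 1.280 mg/L.
Cmax,ss = C₀/(1 − f) ≈ 1.280/0.7809 ≈ 1.639 mg/L.
One interval later, Cmin,ss = Cmax,ss·e^(−kτ) ≈ 1.639 × 0.2191 ≈ 0.359 mg/L.

0.4 mg/L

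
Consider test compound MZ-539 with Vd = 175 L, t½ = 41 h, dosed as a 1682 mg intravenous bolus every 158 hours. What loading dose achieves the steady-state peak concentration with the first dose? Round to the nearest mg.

1807 mg

f = (1/2)^(158/41) ≈ 0.069172; accumulation ratio R = 1/(1−f) ≈ 1.07431.
Loading dose to hit Cmax,ss on first dose: D_load = D_maint·R ≈ 1682 × 1.07431 ≈ 1806.99 mg.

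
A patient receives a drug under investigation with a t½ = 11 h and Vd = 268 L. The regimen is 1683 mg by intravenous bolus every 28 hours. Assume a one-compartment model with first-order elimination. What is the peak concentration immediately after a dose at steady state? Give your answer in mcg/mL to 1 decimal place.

7.6 mcg/mL

k = ln2/t½ = ln2/11 ≈ 0.063013 h⁻¹; fraction remaining f = e^(−kτ) = e^(−0.063013×28) ≈ 0.1713.
Accumulation ratio R = 1/(1 − f) ≈ 1/0.8287 ≈ 1.2067.
Each bolus raises the concentration by D/Vd = 1683/268 ≈ 6.280 mcg/mL.
Cmax,ss = C₀/(1 − f) ≈ 6.280/0.8287 ≈ 7.578 mcg/mL.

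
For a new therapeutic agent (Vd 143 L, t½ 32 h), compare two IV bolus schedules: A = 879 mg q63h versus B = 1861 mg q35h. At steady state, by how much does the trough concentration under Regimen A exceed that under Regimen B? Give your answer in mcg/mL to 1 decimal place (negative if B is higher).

-9.4 mcg/mL

Regimen A: f = (1/2)^(63/32) ≈ 0.2555; Cmin,ss = (879/143)·f/(1−f) ≈ 2.109 mcg/mL.
Regimen B: f = (1/2)^(35/32) ≈ 0.4685; Cmin,ss = (1861/143)·f/(1−f) ≈ 11.471 mcg/mL.
Difference ≈ 2.109 − 11.471 ≈ -9.362 mcg/mL.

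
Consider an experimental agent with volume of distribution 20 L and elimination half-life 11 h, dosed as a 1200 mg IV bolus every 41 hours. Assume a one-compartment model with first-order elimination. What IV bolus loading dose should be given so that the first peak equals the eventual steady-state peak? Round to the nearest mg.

f = (1/2)^(41/11) ≈ 0.075506; accumulation ratio R = 1/(1−f) ≈ 1.08167.
Loading dose to hit Cmax,ss on first dose: D_load = D_maint·R ≈ 1200 × 1.08167 ≈ 1298.00 mg.

1298 mg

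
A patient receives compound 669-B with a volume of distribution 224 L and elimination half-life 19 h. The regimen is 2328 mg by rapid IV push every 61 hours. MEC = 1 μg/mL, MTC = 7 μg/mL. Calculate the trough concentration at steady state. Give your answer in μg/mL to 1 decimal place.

1.3 μg/mL

Over one 61-h interval, 61/19 ≈ 3.2105 half-lives elapse, leaving f ≈ 0.1080 of each dose.
Each bolus raises the concentration by D/Vd = 2328/224 ≈ 10.393 μg/mL.
Steady-state trough Cmin,ss = C₀·f/(1−f) ≈ 10.393 × 0.1080/0.8920 ≈ 1.258 μg/mL.
Trough 1.3 μg/mL vs MEC 1 μg/mL: adequate.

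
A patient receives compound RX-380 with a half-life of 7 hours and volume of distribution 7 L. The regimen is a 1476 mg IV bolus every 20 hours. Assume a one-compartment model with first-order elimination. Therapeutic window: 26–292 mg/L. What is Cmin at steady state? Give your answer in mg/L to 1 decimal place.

Over one 20-h interval, 20/7 ≈ 2.8571 half-lives elapse, leaving f ≈ 0.1380 of each dose.
At steady state, accumulation factor R = 1/(1 − e^(−kτ)) ≈ 1.1601.
Single-dose peak C₀ = D/Vd = 1476/7 ≈ 210.857 mg/L.
Steady-state peak Cmax,ss = C₀·R ≈ 210.857 × 1.1601 ≈ 244.615 mg/L.
Steady-state trough Cmin,ss = Cmax,ss·f ≈ 244.615 × 0.1380 ≈ 33.757 mg/L.
Trough 33.8 mg/L vs MEC 26 mg/L: adequate.

33.8 mg/L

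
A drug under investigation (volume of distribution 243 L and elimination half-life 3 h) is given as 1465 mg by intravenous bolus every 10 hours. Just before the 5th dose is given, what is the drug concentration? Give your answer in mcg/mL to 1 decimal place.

f = (1/2)^(τ/t½) = (1/2)^(10/3) ≈ 0.0992.
C₀ = D/Vd = 1465/243 ≈ 6.029 mcg/mL.
Before the 5th dose, 4 doses have been given. Superposition: Cmin = C₀·(f + f² + … + f^4).
≈ 6.029 × (0.0992 + 0.0098 + 0.0010 + 0.0001) ≈ 6.029 × 0.1101 ≈ 0.664 mcg/mL.

0.7 mcg/mL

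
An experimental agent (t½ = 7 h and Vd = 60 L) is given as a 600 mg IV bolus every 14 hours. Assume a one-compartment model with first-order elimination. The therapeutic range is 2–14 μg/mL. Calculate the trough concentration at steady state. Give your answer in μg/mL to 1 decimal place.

3.3 μg/mL

The dosing interval is 2 half-lives, so f = 2^(−2) = 0.25.
Accumulation ratio R = 1/(1 − f) = 1/0.75 = 4/3.
Single-dose peak C₀ = D/Vd = 600/60 = 10 μg/mL.
Steady-state peak Cmax,ss = C₀·R = 10 × 4/3 ≈ 13.333 μg/mL.
Steady-state trough Cmin,ss = Cmax,ss·f ≈ 13.333 × 0.25 ≈ 3.333 μg/mL.
Trough 3.3 μg/mL vs MEC 2 μg/mL: adequate.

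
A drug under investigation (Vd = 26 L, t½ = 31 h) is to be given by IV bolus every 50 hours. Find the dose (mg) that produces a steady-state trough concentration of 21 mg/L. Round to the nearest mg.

τ/t½ = 50/31 ≈ 1.6129, so f = (1/2)^(50/31) ≈ 0.326940.
Cmin,ss = (D/Vd)·f/(1−f), so D = Cmin,ss·Vd·(1−f)/f.
D = 21 × 26 × (1−f)/f ≈ 21 × 26 × 2.05867 ≈ 1124.03 mg.

1124 mg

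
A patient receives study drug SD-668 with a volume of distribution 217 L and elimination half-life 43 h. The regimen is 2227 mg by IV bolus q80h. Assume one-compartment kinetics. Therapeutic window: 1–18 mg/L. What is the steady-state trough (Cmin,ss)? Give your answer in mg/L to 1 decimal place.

3.9 mg/L

k = ln2/t½ = ln2/43 ≈ 0.016120 h⁻¹; fraction remaining f = e^(−kτ) = e^(−0.016120×80) ≈ 0.2754.
At steady state, accumulation factor R = 1/(1 − e^(−kτ)) ≈ 1.3801.
Each bolus raises the concentration by D/Vd = 2227/217 ≈ 10.263 mg/L.
Cmax,ss = C₀/(1 − f) ≈ 10.263/0.7246 ≈ 14.164 mg/L.
One interval later, Cmin,ss = Cmax,ss·e^(−kτ) ≈ 14.164 × 0.2754 ≈ 3.901 mg/L.
Trough 3.9 mg/L vs MEC 1 mg/L: adequate.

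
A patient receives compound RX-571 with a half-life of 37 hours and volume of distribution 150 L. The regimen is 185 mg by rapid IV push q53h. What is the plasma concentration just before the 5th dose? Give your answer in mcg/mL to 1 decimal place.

0.7 mcg/mL

f = (1/2)^(τ/t½) = (1/2)^(53/37) ≈ 0.3705.
C₀ = D/Vd = 185/150 ≈ 1.233 mcg/mL.
Before the 5th dose, 4 doses have been given. Superposition: Cmin = C₀·(f + f² + … + f^4).
≈ 1.233 × (0.3705 + 0.1373 + 0.0509 + 0.0188) ≈ 1.233 × 0.5775 ≈ 0.712 mcg/mL.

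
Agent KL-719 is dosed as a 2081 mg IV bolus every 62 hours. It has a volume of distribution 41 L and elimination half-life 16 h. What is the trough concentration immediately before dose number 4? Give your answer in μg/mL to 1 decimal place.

3.7 μg/mL

f = (1/2)^(τ/t½) = (1/2)^(62/16) ≈ 0.0682.
C₀ = D/Vd = 2081/41 ≈ 50.756 μg/mL.
Before the 4th dose, 3 doses have been given. Superposition: Cmin = C₀·(f + f² + … + f^3).
≈ 50.756 × (0.0682 + 0.0047 + 0.0003) ≈ 50.756 × 0.0732 ≈ 3.715 μg/mL.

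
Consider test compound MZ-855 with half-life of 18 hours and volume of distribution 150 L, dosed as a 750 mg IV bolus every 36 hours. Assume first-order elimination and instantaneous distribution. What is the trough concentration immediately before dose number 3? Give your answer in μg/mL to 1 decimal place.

f = (1/2)^(τ/t½) = (1/2)^(36/18) ≈ 0.2500.
C₀ = D/Vd = 750/150 ≈ 5.000 μg/mL.
Before the 3rd dose, 2 doses have been given. Superposition: Cmin = C₀·(f + f²).
≈ 5.000 × (0.2500 + 0.0625) ≈ 5.000 × 0.3125 ≈ 1.562 μg/mL.

1.6 μg/mL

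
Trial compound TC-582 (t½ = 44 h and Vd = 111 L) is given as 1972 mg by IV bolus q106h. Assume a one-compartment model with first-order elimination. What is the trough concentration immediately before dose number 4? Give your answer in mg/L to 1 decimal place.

f = (1/2)^(τ/t½) = (1/2)^(106/44) ≈ 0.1883.
C₀ = D/Vd = 1972/111 ≈ 17.766 mg/L.
Before the 4th dose, 3 doses have been given. Superposition: Cmin = C₀·(f + f² + … + f^3).
≈ 17.766 × (0.1883 + 0.0355 + 0.0067) ≈ 17.766 × 0.2305 ≈ 4.095 mg/L.

4.1 mg/L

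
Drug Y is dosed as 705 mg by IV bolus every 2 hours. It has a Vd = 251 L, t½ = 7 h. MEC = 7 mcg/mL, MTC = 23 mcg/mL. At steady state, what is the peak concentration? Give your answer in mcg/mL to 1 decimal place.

Over one 2-h interval, 2/7 ≈ 0.28571 half-lives elapse, leaving f ≈ 0.8203 of each dose.
Accumulation ratio R = 1/(1 − f) ≈ 1/0.1797 ≈ 5.5648.
Single-dose peak C₀ = D/Vd = 705/251 ≈ 2.809 mcg/mL.
Cmax,ss = C₀/(1 − f) ≈ 2.809/0.1797 ≈ 15.632 mcg/mL.
Peak 15.6 mcg/mL vs MTC 23 mcg/mL: below toxic threshold.

15.6 mcg/mL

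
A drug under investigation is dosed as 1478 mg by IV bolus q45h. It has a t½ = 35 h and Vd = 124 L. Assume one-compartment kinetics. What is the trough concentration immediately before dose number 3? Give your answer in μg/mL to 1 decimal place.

6.9 μg/mL

f = (1/2)^(τ/t½) = (1/2)^(45/35) ≈ 0.4102.
C₀ = D/Vd = 1478/124 ≈ 11.919 μg/mL.
Before the 3rd dose, 2 doses have been given. Superposition: Cmin = C₀·(f + f²).
≈ 11.919 × (0.4102 + 0.1683) ≈ 11.919 × 0.5785 ≈ 6.895 μg/mL.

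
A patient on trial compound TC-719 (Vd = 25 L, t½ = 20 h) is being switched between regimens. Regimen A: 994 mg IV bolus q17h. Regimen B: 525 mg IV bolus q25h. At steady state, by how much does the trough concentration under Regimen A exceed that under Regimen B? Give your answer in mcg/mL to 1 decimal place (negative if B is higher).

Regimen A: f = (1/2)^(17/20) ≈ 0.5548; Cmin,ss = (994/25)·f/(1−f) ≈ 49.548 mcg/mL.
Regimen B: f = (1/2)^(25/20) ≈ 0.4204; Cmin,ss = (525/25)·f/(1−f) ≈ 15.232 mcg/mL.
Difference ≈ 49.548 − 15.232 ≈ 34.316 mcg/mL.

34.3 mcg/mL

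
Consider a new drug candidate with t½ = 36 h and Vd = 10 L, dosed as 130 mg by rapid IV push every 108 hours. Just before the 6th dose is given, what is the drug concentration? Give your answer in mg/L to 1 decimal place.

1.9 mg/L

f = (1/2)^(τ/t½) = (1/2)^(108/36) ≈ 0.1250.
C₀ = D/Vd = 130/10 ≈ 13.000 mg/L.
Before the 6th dose, 5 doses have been given. Superposition: Cmin = C₀·(f + f² + … + f^5).
≈ 13.000 × (0.1250 + 0.0156 + 0.0020 + 0.0002 + 0.0000) ≈ 13.000 × 0.1428 ≈ 1.856 mg/L.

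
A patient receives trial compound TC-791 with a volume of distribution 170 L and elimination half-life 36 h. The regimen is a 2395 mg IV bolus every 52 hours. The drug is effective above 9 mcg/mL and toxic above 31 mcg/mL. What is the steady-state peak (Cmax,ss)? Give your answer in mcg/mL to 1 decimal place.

22.3 mcg/mL

τ/t½ = 52/36 ≈ 1.4444, so fraction remaining f = (1/2)^(52/36) ≈ 0.3674.
Accumulation ratio R = 1/(1 − f) ≈ 1/0.6326 ≈ 1.5808.
Single-dose peak C₀ = D/Vd = 2395/170 ≈ 14.088 mcg/mL.
Steady-state peak Cmax,ss = C₀·R ≈ 14.088 × 1.5808 ≈ 22.270 mcg/mL.
Peak 22.3 mcg/mL vs MTC 31 mcg/mL: below toxic threshold.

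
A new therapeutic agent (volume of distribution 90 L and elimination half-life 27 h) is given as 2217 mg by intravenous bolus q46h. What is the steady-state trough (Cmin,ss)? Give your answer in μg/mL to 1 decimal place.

10.9 μg/mL

τ/t½ = 46/27 ≈ 1.7037, so fraction remaining f = (1/2)^(46/27) ≈ 0.3070.
Single-dose peak C₀ = D/Vd = 2217/90 ≈ 24.633 μg/mL.
Steady-state trough Cmin,ss = C₀·f/(1−f) ≈ 24.633 × 0.3070/0.6930 ≈ 10.912 μg/mL.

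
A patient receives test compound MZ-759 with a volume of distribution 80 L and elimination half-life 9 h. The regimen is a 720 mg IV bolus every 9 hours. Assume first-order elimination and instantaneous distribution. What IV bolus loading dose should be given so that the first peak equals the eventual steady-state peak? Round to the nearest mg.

f = (1/2)^(9/9) ≈ 0.500000; accumulation ratio R = 1/(1−f) ≈ 2.00000.
Loading dose to hit Cmax,ss on first dose: D_load = D_maint·R ≈ 720 × 2.00000 ≈ 1440.00 mg.

1440 mg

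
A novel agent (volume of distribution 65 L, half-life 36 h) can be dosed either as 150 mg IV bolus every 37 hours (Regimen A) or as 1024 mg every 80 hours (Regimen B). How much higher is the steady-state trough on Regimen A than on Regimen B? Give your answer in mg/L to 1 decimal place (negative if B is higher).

Regimen A: f = (1/2)^(37/36) ≈ 0.4905; Cmin,ss = (150/65)·f/(1−f) ≈ 2.222 mg/L.
Regimen B: f = (1/2)^(80/36) ≈ 0.2143; Cmin,ss = (1024/65)·f/(1−f) ≈ 4.297 mg/L.
Difference ≈ 2.222 − 4.297 ≈ -2.075 mg/L.

-2.1 mg/L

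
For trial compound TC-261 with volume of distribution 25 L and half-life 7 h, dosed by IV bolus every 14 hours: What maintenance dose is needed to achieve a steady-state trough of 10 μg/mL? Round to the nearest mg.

750 mg

τ/t½ = 14/7 ≈ 2, so f = (1/2)^(14/7) ≈ 0.250000.
Cmin,ss = (D/Vd)·f/(1−f), so D = Cmin,ss·Vd·(1−f)/f.
D = 10 × 25 × (1−f)/f ≈ 10 × 25 × 3.00000 ≈ 750.00 mg.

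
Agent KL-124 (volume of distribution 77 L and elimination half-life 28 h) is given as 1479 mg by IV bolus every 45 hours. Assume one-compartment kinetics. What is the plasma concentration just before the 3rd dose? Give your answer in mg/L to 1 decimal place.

f = (1/2)^(τ/t½) = (1/2)^(45/28) ≈ 0.3282.
C₀ = D/Vd = 1479/77 ≈ 19.208 mg/L.
Before the 3rd dose, 2 doses have been given. Superposition: Cmin = C₀·(f + f²).
≈ 19.208 × (0.3282 + 0.1077) ≈ 19.208 × 0.4359 ≈ 8.373 mg/L.

8.4 mg/L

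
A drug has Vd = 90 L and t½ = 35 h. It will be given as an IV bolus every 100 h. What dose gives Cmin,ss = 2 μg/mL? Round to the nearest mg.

τ/t½ = 100/35 ≈ 2.8571, so f = (1/2)^(100/35) ≈ 0.138011.
Cmin,ss = (D/Vd)·f/(1−f), so D = Cmin,ss·Vd·(1−f)/f.
D = 2 × 90 × (1−f)/f ≈ 2 × 90 × 6.24580 ≈ 1124.24 mg.

1124 mg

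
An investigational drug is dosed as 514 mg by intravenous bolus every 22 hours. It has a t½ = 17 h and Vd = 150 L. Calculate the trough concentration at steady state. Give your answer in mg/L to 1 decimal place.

2.4 mg/L

Over one 22-h interval, 22/17 ≈ 1.2941 half-lives elapse, leaving f ≈ 0.4078 of each dose.
At steady state, accumulation factor R = 1/(1 − e^(−kτ)) ≈ 1.6886.
Single-dose peak C₀ = D/Vd = 514/150 ≈ 3.427 mg/L.
Steady-state peak Cmax,ss = C₀·R ≈ 3.427 × 1.6886 ≈ 5.787 mg/L.
Steady-state trough Cmin,ss = Cmax,ss·f ≈ 5.787 × 0.4078 ≈ 2.360 mg/L.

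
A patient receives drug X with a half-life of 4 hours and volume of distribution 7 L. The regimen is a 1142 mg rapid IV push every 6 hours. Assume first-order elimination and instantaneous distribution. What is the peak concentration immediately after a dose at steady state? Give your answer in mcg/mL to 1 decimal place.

252.4 mcg/mL

k = ln2/t½ = ln2/4 ≈ 0.173287 h⁻¹; fraction remaining f = e^(−kτ) = e^(−0.173287×6) ≈ 0.3536.
At steady state, accumulation factor R = 1/(1 − e^(−kτ)) ≈ 1.5470.
Each bolus raises the concentration by D/Vd = 1142/7 ≈ 163.143 mcg/mL.
Cmax,ss = C₀/(1 − f) ≈ 163.143/0.6464 ≈ 252.387 mcg/mL.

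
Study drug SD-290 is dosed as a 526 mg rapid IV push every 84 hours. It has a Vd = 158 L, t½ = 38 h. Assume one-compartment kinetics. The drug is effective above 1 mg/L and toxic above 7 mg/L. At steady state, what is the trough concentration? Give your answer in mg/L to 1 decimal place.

τ/t½ = 84/38 ≈ 2.2105, so fraction remaining f = (1/2)^(84/38) ≈ 0.2161.
Each bolus raises the concentration by D/Vd = 526/158 ≈ 3.329 mg/L.
Steady-state trough Cmin,ss = C₀·f/(1−f) ≈ 3.329 × 0.2161/0.7839 ≈ 0.918 mg/L.
Trough 0.9 mg/L vs MEC 1 mg/L: subtherapeutic.

0.9 mg/L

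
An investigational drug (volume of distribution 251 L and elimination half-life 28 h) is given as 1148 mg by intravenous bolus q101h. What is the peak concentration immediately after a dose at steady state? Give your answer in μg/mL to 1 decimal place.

5.0 μg/mL

Over one 101-h interval, 101/28 ≈ 3.6071 half-lives elapse, leaving f ≈ 0.0821 of each dose.
At steady state, accumulation factor R = 1/(1 − e^(−kτ)) ≈ 1.0894.
Single-dose peak C₀ = D/Vd = 1148/251 ≈ 4.574 μg/mL.
Cmax,ss = C₀/(1 − f) ≈ 4.574/0.9179 ≈ 4.983 μg/mL.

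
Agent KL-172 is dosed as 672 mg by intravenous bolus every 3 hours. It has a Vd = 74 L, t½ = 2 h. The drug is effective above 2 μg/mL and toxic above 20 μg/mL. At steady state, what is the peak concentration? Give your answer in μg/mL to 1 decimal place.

τ/t½ = 3/2 ≈ 1.5, so fraction remaining f = (1/2)^(3/2) ≈ 0.3536.
Accumulation ratio R = 1/(1 − f) ≈ 1/0.6464 ≈ 1.5470.
Each bolus raises the concentration by D/Vd = 672/74 ≈ 9.081 μg/mL.
Cmax,ss = C₀/(1 − f) ≈ 9.081/0.6464 ≈ 14.049 μg/mL.
Peak 14.0 μg/mL vs MTC 20 μg/mL: below toxic threshold.

14.0 μg/mL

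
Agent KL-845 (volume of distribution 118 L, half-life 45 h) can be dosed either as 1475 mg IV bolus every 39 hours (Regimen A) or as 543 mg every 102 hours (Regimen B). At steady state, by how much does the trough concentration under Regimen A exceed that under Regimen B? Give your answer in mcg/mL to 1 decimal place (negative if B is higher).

14.0 mcg/mL

Regimen A: f = (1/2)^(39/45) ≈ 0.5484; Cmin,ss = (1475/118)·f/(1−f) ≈ 15.179 mcg/mL.
Regimen B: f = (1/2)^(102/45) ≈ 0.2078; Cmin,ss = (543/118)·f/(1−f) ≈ 1.207 mcg/mL.
Difference ≈ 15.179 − 1.207 ≈ 13.972 mcg/mL.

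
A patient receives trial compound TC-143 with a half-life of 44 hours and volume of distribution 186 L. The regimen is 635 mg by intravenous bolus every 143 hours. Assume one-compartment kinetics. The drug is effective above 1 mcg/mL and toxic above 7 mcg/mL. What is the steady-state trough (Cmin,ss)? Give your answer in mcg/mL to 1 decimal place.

0.4 mcg/mL

Over one 143-h interval, 143/44 ≈ 3.25 half-lives elapse, leaving f ≈ 0.1051 of each dose.
Each bolus raises the concentration by D/Vd = 635/186 ≈ 3.414 mcg/mL.
Steady-state trough Cmin,ss = C₀·f/(1−f) ≈ 3.414 × 0.1051/0.8949 ≈ 0.401 mcg/mL.
Trough 0.4 mcg/mL vs MEC 1 mcg/mL: subtherapeutic.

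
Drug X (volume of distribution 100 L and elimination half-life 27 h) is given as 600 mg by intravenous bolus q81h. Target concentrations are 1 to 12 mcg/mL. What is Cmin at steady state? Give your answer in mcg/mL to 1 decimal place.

0.9 mcg/mL

The dosing interval is 3 half-lives, so f = 2^(−3) = 0.125.
Accumulation ratio R = 1/(1 − f) = 1/0.875 = 8/7.
Single-dose peak C₀ = D/Vd = 600/100 = 6 mcg/mL.
Steady-state peak Cmax,ss = C₀·R = 6 × 8/7 ≈ 6.857 mcg/mL.
Steady-state trough Cmin,ss = Cmax,ss·f ≈ 6.857 × 0.125 ≈ 0.857 mcg/mL.
Trough 0.9 mcg/mL vs MEC 1 mcg/mL: subtherapeutic.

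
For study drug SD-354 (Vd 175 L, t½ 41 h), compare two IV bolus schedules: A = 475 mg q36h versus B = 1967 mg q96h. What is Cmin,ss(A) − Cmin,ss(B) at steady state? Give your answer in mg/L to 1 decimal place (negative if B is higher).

Regimen A: f = (1/2)^(36/41) ≈ 0.5441; Cmin,ss = (475/175)·f/(1−f) ≈ 3.239 mg/L.
Regimen B: f = (1/2)^(96/41) ≈ 0.1973; Cmin,ss = (1967/175)·f/(1−f) ≈ 2.763 mg/L.
Difference ≈ 3.239 − 2.763 ≈ 0.476 mg/L.

0.5 mg/L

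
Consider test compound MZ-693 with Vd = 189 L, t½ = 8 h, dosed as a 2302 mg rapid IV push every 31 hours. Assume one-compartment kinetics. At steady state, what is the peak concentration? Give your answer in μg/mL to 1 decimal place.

Over one 31-h interval, 31/8 ≈ 3.875 half-lives elapse, leaving f ≈ 0.0682 of each dose.
At steady state, accumulation factor R = 1/(1 − e^(−kτ)) ≈ 1.0732.
Single-dose peak C₀ = D/Vd = 2302/189 ≈ 12.180 μg/mL.
Steady-state peak Cmax,ss = C₀·R ≈ 12.180 × 1.0732 ≈ 13.072 μg/mL.

13.1 μg/mL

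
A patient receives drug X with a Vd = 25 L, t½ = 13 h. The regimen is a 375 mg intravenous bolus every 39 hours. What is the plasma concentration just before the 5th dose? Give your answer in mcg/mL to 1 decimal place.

f = (1/2)^(τ/t½) = (1/2)^(39/13) ≈ 0.1250.
C₀ = D/Vd = 375/25 ≈ 15.000 mcg/mL.
Before the 5th dose, 4 doses have been given. Superposition: Cmin = C₀·(f + f² + … + f^4).
≈ 15.000 × (0.1250 + 0.0156 + 0.0020 + 0.0002) ≈ 15.000 × 0.1428 ≈ 2.142 mcg/mL.

2.1 mcg/mL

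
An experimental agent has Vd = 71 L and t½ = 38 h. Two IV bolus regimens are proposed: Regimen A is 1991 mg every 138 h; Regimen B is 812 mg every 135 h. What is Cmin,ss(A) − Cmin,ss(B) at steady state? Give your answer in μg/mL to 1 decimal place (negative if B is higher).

1.4 μg/mL

Regimen A: f = (1/2)^(138/38) ≈ 0.0807; Cmin,ss = (1991/71)·f/(1−f) ≈ 2.462 μg/mL.
Regimen B: f = (1/2)^(135/38) ≈ 0.0852; Cmin,ss = (812/71)·f/(1−f) ≈ 1.065 μg/mL.
Difference ≈ 2.462 − 1.065 ≈ 1.397 μg/mL.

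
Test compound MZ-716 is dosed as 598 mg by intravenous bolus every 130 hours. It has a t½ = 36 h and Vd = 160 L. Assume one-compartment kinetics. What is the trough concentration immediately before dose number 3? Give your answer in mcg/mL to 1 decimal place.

f = (1/2)^(τ/t½) = (1/2)^(130/36) ≈ 0.0818.
C₀ = D/Vd = 598/160 ≈ 3.737 mcg/mL.
Before the 3rd dose, 2 doses have been given. Superposition: Cmin = C₀·(f + f²).
≈ 3.737 × (0.0818 + 0.0067) ≈ 3.737 × 0.0885 ≈ 0.331 mcg/mL.

0.3 mcg/mL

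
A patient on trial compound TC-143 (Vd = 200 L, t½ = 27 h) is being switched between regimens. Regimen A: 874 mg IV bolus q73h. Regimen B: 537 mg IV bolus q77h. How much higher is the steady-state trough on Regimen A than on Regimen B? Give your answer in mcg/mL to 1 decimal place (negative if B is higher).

Regimen A: f = (1/2)^(73/27) ≈ 0.1535; Cmin,ss = (874/200)·f/(1−f) ≈ 0.792 mcg/mL.
Regimen B: f = (1/2)^(77/27) ≈ 0.1385; Cmin,ss = (537/200)·f/(1−f) ≈ 0.432 mcg/mL.
Difference ≈ 0.792 − 0.432 ≈ 0.360 mcg/mL.

0.4 mcg/mL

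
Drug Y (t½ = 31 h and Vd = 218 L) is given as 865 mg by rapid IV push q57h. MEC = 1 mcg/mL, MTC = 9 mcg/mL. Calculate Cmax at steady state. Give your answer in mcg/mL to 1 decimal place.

k = ln2/t½ = ln2/31 ≈ 0.022360 h⁻¹; fraction remaining f = e^(−kτ) = e^(−0.022360×57) ≈ 0.2796.
Accumulation ratio R = 1/(1 − f) ≈ 1/0.7204 ≈ 1.3881.
Single-dose peak C₀ = D/Vd = 865/218 ≈ 3.968 mcg/mL.
Cmax,ss = C₀/(1 − f) ≈ 3.968/0.7204 ≈ 5.508 mcg/mL.
Peak 5.5 mcg/mL vs MTC 9 mcg/mL: below toxic threshold.

5.5 mcg/mL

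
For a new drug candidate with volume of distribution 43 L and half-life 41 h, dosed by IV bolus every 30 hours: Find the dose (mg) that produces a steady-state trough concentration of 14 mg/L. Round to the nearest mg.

398 mg

τ/t½ = 30/41 ≈ 0.73171, so f = (1/2)^(30/41) ≈ 0.602191.
Cmin,ss = (D/Vd)·f/(1−f), so D = Cmin,ss·Vd·(1−f)/f.
D = 14 × 43 × (1−f)/f ≈ 14 × 43 × 0.66060 ≈ 397.68 mg.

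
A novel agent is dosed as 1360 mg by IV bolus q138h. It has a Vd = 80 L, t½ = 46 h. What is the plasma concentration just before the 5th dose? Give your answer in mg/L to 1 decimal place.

2.4 mg/L

f = (1/2)^(τ/t½) = (1/2)^(138/46) ≈ 0.1250.
C₀ = D/Vd = 1360/80 ≈ 17.000 mg/L.
Before the 5th dose, 4 doses have been given. Superposition: Cmin = C₀·(f + f² + … + f^4).
≈ 17.000 × (0.1250 + 0.0156 + 0.0020 + 0.0002) ≈ 17.000 × 0.1428 ≈ 2.428 mg/L.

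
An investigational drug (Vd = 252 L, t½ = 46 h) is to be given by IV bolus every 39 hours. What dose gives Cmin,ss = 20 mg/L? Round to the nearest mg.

τ/t½ = 39/46 ≈ 0.84783, so f = (1/2)^(39/46) ≈ 0.555621.
Cmin,ss = (D/Vd)·f/(1−f), so D = Cmin,ss·Vd·(1−f)/f.
D = 20 × 252 × (1−f)/f ≈ 20 × 252 × 0.79979 ≈ 4030.94 mg.

4031 mg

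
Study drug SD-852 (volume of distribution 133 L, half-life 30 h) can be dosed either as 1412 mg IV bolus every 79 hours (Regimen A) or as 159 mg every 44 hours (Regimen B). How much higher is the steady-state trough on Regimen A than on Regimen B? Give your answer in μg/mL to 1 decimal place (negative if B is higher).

1.4 μg/mL

Regimen A: f = (1/2)^(79/30) ≈ 0.1612; Cmin,ss = (1412/133)·f/(1−f) ≈ 2.040 μg/mL.
Regimen B: f = (1/2)^(44/30) ≈ 0.3618; Cmin,ss = (159/133)·f/(1−f) ≈ 0.678 μg/mL.
Difference ≈ 2.040 − 0.678 ≈ 1.362 μg/mL.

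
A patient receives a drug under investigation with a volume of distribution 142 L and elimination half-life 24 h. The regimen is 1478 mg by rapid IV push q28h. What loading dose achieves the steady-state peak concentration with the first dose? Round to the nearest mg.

2665 mg

f = (1/2)^(28/24) ≈ 0.445449; accumulation ratio R = 1/(1−f) ≈ 1.80326.
Loading dose to hit Cmax,ss on first dose: D_load = D_maint·R ≈ 1478 × 1.80326 ≈ 2665.22 mg.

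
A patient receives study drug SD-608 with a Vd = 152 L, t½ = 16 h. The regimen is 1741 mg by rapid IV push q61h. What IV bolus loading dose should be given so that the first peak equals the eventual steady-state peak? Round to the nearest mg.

1874 mg

f = (1/2)^(61/16) ≈ 0.071174; accumulation ratio R = 1/(1−f) ≈ 1.07663.
Loading dose to hit Cmax,ss on first dose: D_load = D_maint·R ≈ 1741 × 1.07663 ≈ 1874.41 mg.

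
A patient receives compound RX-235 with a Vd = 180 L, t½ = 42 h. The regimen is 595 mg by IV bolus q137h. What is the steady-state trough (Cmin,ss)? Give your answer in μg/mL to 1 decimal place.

Over one 137-h interval, 137/42 ≈ 3.2619 half-lives elapse, leaving f ≈ 0.1042 of each dose.
Accumulation ratio R = 1/(1 − f) ≈ 1/0.8958 ≈ 1.1163.
Single-dose peak C₀ = D/Vd = 595/180 ≈ 3.306 μg/mL.
Cmax,ss = C₀/(1 − f) ≈ 3.306/0.8958 ≈ 3.691 μg/mL.
Steady-state trough Cmin,ss = Cmax,ss·f ≈ 3.691 × 0.1042 ≈ 0.385 μg/mL.

0.4 μg/mL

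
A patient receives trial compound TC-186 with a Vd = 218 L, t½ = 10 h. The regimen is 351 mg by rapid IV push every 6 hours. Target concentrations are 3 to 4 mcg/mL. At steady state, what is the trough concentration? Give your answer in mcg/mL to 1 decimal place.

3.1 mcg/mL

τ/t½ = 6/10 ≈ 0.6, so fraction remaining f = (1/2)^(6/10) ≈ 0.6598.
Accumulation ratio R = 1/(1 − f) ≈ 1/0.3402 ≈ 2.9394.
Each bolus raises the concentration by D/Vd = 351/218 ≈ 1.610 mcg/mL.
Cmax,ss = C₀/(1 − f) ≈ 1.610/0.3402 ≈ 4.733 mcg/mL.
One interval later, Cmin,ss = Cmax,ss·e^(−kτ) ≈ 4.733 × 0.6598 ≈ 3.123 mcg/mL.
Trough 3.1 mcg/mL vs MEC 3 mcg/mL: adequate.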